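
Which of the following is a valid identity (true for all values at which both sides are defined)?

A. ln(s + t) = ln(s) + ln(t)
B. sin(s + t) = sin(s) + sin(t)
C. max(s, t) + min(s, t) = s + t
A: fails at (3, 3) — LHS = ln(6) ≈ 1.792, RHS = 2·ln(3) ≈ 2.197.
B: fails at (4, 6) — LHS = sin(10) ≈ -0.544, RHS = sin(4) + sin(6) ≈ -1.036.
C: holds — e.g. at (3, 4), both sides equal 7.

Answer: C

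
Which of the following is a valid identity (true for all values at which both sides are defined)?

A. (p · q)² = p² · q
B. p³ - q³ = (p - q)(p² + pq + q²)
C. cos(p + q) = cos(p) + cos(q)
A: fails at (2, 7) — LHS = 196, RHS = 28.
B: holds — e.g. at (2, 7), both sides equal -335.
C: fails at (4, 4) — LHS = cos(8) ≈ -0.1455, RHS = 2·cos(4) ≈ -1.307.

Answer: B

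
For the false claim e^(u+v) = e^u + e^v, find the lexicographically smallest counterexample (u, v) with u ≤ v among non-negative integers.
(u, v) = (0, 0)

Substituting (0, 0) into the claim:
LHS = e^(0+0) = 1
RHS = e^0 + e^0 = 2

Since LHS ≠ RHS, this pair disproves the claim, and no lexicographically smaller pair (u ≤ v, non-negative integers) does.

For instance (0, 6) is also a counterexample (LHS = e^6 ≈ 403.4, RHS = 1 + e^6 ≈ 404.4), but it's lexicographically larger.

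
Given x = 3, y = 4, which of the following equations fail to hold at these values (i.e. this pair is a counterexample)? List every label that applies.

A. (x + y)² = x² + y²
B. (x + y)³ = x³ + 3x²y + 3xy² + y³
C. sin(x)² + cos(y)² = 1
A, C

Evaluating each claim at the given values:
A. LHS = 49, RHS = 25 → fails here (LHS ≠ RHS)
B. LHS = 343, RHS = 343 → holds here (LHS = RHS)
C. LHS = sin(3)² + cos(4)² ≈ 0.4472, RHS = 1 → fails here (LHS ≠ RHS)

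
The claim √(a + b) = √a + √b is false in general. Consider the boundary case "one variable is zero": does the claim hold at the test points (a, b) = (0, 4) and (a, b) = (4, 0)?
At (0, 4): LHS = 2, RHS = 2 → equal
At (4, 0): LHS = 2, RHS = 2 → equal

So the claim does hold at both of these boundary points, even though it is not an identity.

Answer: Yes, holds at both test points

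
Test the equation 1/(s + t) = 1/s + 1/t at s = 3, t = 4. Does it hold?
Fails

Substituting s = 3, t = 4:

LHS = 1/(3 + 4) = 1/7
RHS = 1/3 + 1/4 = 7/12

LHS ≠ RHS, so the equation does not hold at this point.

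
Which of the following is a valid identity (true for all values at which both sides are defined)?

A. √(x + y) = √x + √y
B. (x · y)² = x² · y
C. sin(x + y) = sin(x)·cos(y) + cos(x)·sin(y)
C

A: fails at (6, 7) — LHS = √(13) ≈ 3.606, RHS = √(6) + √(7) ≈ 5.095.
B: fails at (1, 2) — LHS = 4, RHS = 2.
C: holds — e.g. at (4, 4), both sides equal sin(8) ≈ 0.9894.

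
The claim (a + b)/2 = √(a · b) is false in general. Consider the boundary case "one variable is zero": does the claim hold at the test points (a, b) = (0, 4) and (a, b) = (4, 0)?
No, fails at both test points

At (0, 4): LHS = 2 ≠ RHS = 0
At (4, 0): LHS = 2 ≠ RHS = 0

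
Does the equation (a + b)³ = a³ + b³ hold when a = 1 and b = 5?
Substituting a = 1, b = 5:

LHS = (1 + 5)³ = 216
RHS = 1³ + 5³ = 126

LHS ≠ RHS, so the equation does not hold at this point.

Answer: Fails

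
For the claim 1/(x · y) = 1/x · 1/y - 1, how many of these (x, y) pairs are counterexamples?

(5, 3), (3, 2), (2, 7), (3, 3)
Testing each pair:
(5, 3): LHS = 1/15, RHS = -14/15 → counterexample
(3, 2): LHS = 1/6, RHS = -5/6 → counterexample
(2, 7): LHS = 1/14, RHS = -13/14 → counterexample
(3, 3): LHS = 1/9, RHS = -8/9 → counterexample

That makes 4 counterexamples.

Answer: 4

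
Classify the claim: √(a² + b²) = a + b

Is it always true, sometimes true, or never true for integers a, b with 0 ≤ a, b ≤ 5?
Sometimes true

It holds at (a, b) = (3, 0) (both sides equal 3), but fails at (a, b) = (1, 4) (LHS = √(17) ≈ 4.123, RHS = 5).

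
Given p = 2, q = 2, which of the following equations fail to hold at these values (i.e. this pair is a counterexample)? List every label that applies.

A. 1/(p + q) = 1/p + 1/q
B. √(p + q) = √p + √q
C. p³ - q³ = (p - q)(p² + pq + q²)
Evaluating each claim at the given values:
A. LHS = 1/4, RHS = 1 → fails here (LHS ≠ RHS)
B. LHS = 2, RHS = 2·√(2) ≈ 2.828 → fails here (LHS ≠ RHS)
C. LHS = 0, RHS = 0 → holds here (LHS = RHS)

Answer: A, B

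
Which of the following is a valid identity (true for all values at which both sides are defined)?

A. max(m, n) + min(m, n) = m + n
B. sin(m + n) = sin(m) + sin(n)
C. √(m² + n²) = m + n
A: holds — e.g. at (3, 5), both sides equal 8.
B: fails at (1, 4) — LHS = sin(5) ≈ -0.9589, RHS = sin(4) + sin(1) ≈ 0.08467.
C: fails at (2, 5) — LHS = √(29) ≈ 5.385, RHS = 7.

Answer: A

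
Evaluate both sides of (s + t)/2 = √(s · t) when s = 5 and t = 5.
LHS = (5 + 5)/2 = 5
RHS = √(5 · 5) = 5

LHS = RHS: the two sides agree.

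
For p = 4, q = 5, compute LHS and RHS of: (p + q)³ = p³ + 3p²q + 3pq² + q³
LHS = (4 + 5)³ = 729
RHS = 4³ + 3·4²·5 + 3·4·5² + 5³ = 729

LHS = RHS: the two sides agree.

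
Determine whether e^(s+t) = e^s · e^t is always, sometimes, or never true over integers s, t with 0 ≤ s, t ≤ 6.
Always true

The identity holds for every pair in the range. For instance at (s, t) = (0, 2): both sides equal e^2 ≈ 7.389.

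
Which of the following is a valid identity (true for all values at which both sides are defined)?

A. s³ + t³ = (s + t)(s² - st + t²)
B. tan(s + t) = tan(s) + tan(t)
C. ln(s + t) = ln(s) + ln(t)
A: holds — e.g. at (1, 5), both sides equal 126.
B: fails at (6, 7) — LHS = tan(13) ≈ 0.463, RHS = tan(6) + tan(7) ≈ 0.5804.
C: fails at (4, 6) — LHS = ln(10) ≈ 2.303, RHS = ln(4) + ln(6) ≈ 3.178.

Answer: A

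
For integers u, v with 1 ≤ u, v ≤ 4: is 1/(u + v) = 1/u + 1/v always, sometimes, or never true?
The claim fails for every pair in the range. For instance at (u, v) = (2, 1): LHS = 1/3, RHS = 3/2.

Answer: Never true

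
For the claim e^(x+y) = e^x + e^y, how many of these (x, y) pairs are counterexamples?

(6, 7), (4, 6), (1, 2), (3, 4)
Testing each pair:
(6, 7): LHS = e^13 ≈ 442413.4, RHS = e^6 + e^7 ≈ 1500 → counterexample
(4, 6): LHS = e^10 ≈ 22026.5, RHS = e^4 + e^6 ≈ 458 → counterexample
(1, 2): LHS = e^3 ≈ 20.09, RHS = e + e^2 ≈ 10.11 → counterexample
(3, 4): LHS = e^7 ≈ 1097, RHS = e^3 + e^4 ≈ 74.68 → counterexample

That makes 4 counterexamples.

Answer: 4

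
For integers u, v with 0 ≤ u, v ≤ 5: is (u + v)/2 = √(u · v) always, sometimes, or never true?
It holds at (u, v) = (0, 0) (both sides equal 0), but fails at (u, v) = (4, 0) (LHS = 2, RHS = 0).

Answer: Sometimes true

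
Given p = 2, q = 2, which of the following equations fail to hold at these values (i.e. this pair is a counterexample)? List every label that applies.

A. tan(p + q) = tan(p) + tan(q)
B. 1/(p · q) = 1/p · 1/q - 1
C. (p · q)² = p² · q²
Evaluating each claim at the given values:
A. LHS = tan(4) ≈ 1.158, RHS = 2·tan(2) ≈ -4.37 → fails here (LHS ≠ RHS)
B. LHS = 1/4, RHS = -3/4 → fails here (LHS ≠ RHS)
C. LHS = 16, RHS = 16 → holds here (LHS = RHS)

Answer: A, B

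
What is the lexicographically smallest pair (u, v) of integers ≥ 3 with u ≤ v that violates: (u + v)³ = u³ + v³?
Substituting (3, 3) into the claim:
LHS = (3 + 3)³ = 216
RHS = 3³ + 3³ = 54

Since LHS ≠ RHS, this pair disproves the claim, and no lexicographically smaller pair (u ≤ v, integers ≥ 3) does.

For instance (6, 6) is also a counterexample (LHS = 1728, RHS = 432), but it's lexicographically larger.

Answer: (u, v) = (3, 3)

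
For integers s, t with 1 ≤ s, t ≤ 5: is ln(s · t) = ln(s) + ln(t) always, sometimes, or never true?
The identity holds for every pair in the range. For instance at (s, t) = (4, 5): both sides equal ln(20) ≈ 2.996.

Answer: Always true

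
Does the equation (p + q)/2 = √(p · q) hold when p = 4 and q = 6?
Substituting p = 4, q = 6:

LHS = (4 + 6)/2 = 5
RHS = √(4 · 6) = 2·√(6) ≈ 4.899

LHS ≠ RHS, so the equation does not hold at this point.

Answer: Fails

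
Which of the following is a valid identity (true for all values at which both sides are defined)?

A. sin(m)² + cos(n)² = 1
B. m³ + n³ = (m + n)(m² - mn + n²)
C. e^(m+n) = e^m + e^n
A: fails at (2, 4) — LHS = cos(4)² + sin(2)² ≈ 1.254, RHS = 1.
B: holds — e.g. at (2, 2), both sides equal 16.
C: fails at (1, 3) — LHS = e^4 ≈ 54.6, RHS = e + e^3 ≈ 22.8.

Answer: B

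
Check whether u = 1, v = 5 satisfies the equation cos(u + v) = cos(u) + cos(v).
Fails

Substituting u = 1, v = 5:

LHS = cos(1 + 5) = cos(6) ≈ 0.9602
RHS = cos(1) + cos(5) ≈ 0.824

LHS ≠ RHS, so the equation does not hold at this point.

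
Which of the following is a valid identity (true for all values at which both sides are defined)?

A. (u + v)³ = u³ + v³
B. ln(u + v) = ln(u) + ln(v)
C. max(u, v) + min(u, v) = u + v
A: fails at (3, 3) — LHS = 216, RHS = 54.
B: fails at (1, 2) — LHS = ln(3) ≈ 1.099, RHS = ln(2) ≈ 0.6931.
C: holds — e.g. at (2, 5), both sides equal 7.

Answer: C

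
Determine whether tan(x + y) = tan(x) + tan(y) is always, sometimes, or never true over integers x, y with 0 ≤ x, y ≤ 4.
Sometimes true

It holds at (x, y) = (0, 2) (both sides equal tan(2) ≈ -2.185), but fails at (x, y) = (1, 4) (LHS = tan(5) ≈ -3.381, RHS = tan(4) + tan(1) ≈ 2.715).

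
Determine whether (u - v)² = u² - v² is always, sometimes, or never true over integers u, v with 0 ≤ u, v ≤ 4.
It holds at (u, v) = (1, 1) (both sides equal 0), but fails at (u, v) = (4, 3) (LHS = 1, RHS = 7).

Answer: Sometimes true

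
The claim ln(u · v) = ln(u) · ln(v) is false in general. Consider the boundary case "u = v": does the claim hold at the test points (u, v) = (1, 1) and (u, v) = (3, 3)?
Only at (1, 1)

At (1, 1): LHS = 0, RHS = 0 → equal
At (3, 3): LHS = ln(9) ≈ 2.197 ≠ RHS = ln(3)² ≈ 1.207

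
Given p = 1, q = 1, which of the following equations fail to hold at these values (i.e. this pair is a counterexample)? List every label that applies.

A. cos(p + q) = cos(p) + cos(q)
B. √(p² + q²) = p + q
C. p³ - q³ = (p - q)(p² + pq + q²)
Evaluating each claim at the given values:
A. LHS = cos(2) ≈ -0.4161, RHS = 2·cos(1) ≈ 1.081 → fails here (LHS ≠ RHS)
B. LHS = √(2) ≈ 1.414, RHS = 2 → fails here (LHS ≠ RHS)
C. LHS = 0, RHS = 0 → holds here (LHS = RHS)

Answer: A, B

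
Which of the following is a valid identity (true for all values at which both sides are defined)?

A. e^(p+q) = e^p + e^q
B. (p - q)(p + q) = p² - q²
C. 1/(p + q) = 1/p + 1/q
B

A: fails at (3, 5) — LHS = e^8 ≈ 2981, RHS = e^3 + e^5 ≈ 168.5.
B: holds — e.g. at (4, 6), both sides equal -20.
C: fails at (5, 8) — LHS = 1/13, RHS = 13/40.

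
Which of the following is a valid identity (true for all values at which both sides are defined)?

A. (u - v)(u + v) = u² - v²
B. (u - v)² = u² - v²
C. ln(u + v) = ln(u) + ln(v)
A

A: holds — e.g. at (2, 3), both sides equal -5.
B: fails at (5, 8) — LHS = 9, RHS = -39.
C: fails at (1, 5) — LHS = ln(6) ≈ 1.792, RHS = ln(5) ≈ 1.609.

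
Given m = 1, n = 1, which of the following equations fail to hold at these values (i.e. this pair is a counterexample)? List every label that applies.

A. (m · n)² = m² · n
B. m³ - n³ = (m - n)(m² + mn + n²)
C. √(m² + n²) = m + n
Evaluating each claim at the given values:
A. LHS = 1, RHS = 1 → holds here (LHS = RHS)
B. LHS = 0, RHS = 0 → holds here (LHS = RHS)
C. LHS = √(2) ≈ 1.414, RHS = 2 → fails here (LHS ≠ RHS)

Answer: C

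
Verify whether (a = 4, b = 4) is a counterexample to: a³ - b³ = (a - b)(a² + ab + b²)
Substituting a = 4, b = 4:
LHS = 4³ - 4³ = 0
RHS = (4 - 4)(4² + 4·4 + 4²) = 0

The sides agree, so this pair does not disprove the claim.

Answer: No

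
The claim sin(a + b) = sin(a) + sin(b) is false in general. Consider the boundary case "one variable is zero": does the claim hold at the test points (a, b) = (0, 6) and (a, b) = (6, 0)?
At (0, 6): LHS = sin(6) ≈ -0.2794, RHS = sin(6) ≈ -0.2794 → equal
At (6, 0): LHS = sin(6) ≈ -0.2794, RHS = sin(6) ≈ -0.2794 → equal

So the claim does hold at both of these boundary points, even though it is not an identity.

Answer: Yes, holds at both test points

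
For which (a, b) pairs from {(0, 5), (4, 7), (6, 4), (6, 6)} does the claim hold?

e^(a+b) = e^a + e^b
None

Testing each pair:
(0, 5): LHS = e^5 ≈ 148.4, RHS = 1 + e^5 ≈ 149.4 → fails
(4, 7): LHS = e^11 ≈ 59874.1, RHS = e^4 + e^7 ≈ 1151 → fails
(6, 4): LHS = e^10 ≈ 22026.5, RHS = e^4 + e^6 ≈ 458 → fails
(6, 6): LHS = e^12 ≈ 162754.8, RHS = 2·e^6 ≈ 806.9 → fails

No pair satisfies the claim.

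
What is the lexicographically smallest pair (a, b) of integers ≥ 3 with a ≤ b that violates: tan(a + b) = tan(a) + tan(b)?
Substituting (3, 3) into the claim:
LHS = tan(3 + 3) = tan(6) ≈ -0.291
RHS = tan(3) + tan(3) = 2·tan(3) ≈ -0.2851

Since LHS ≠ RHS, this pair disproves the claim, and no lexicographically smaller pair (a ≤ b, integers ≥ 3) does.

For instance (7, 7) is also a counterexample (LHS = tan(14) ≈ 7.245, RHS = 2·tan(7) ≈ 1.743), but it's lexicographically larger.

Answer: (a, b) = (3, 3)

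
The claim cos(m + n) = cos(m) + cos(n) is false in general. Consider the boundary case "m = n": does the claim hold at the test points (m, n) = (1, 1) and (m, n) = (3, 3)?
No, fails at both test points

At (1, 1): LHS = cos(2) ≈ -0.4161 ≠ RHS = 2·cos(1) ≈ 1.081
At (3, 3): LHS = cos(6) ≈ 0.9602 ≠ RHS = 2·cos(3) ≈ -1.98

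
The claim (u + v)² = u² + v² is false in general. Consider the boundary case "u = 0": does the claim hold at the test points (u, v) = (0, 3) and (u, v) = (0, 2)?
Yes, holds at both test points

At (0, 3): LHS = 9, RHS = 9 → equal
At (0, 2): LHS = 4, RHS = 4 → equal

So the claim does hold at both of these boundary points, even though it is not an identity.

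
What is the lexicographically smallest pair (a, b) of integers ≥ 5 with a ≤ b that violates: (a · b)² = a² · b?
Substituting (5, 5) into the claim:
LHS = (5 · 5)² = 625
RHS = 5² · 5 = 125

Since LHS ≠ RHS, this pair disproves the claim, and no lexicographically smaller pair (a ≤ b, integers ≥ 5) does.

For instance (5, 11) is also a counterexample (LHS = 3025, RHS = 275), but it's lexicographically larger.

Answer: (a, b) = (5, 5)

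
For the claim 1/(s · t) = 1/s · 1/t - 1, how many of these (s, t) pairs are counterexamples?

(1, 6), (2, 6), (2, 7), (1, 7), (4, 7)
Testing each pair:
(1, 6): LHS = 1/6, RHS = -5/6 → counterexample
(2, 6): LHS = 1/12, RHS = -11/12 → counterexample
(2, 7): LHS = 1/14, RHS = -13/14 → counterexample
(1, 7): LHS = 1/7, RHS = -6/7 → counterexample
(4, 7): LHS = 1/28, RHS = -27/28 → counterexample

That makes 5 counterexamples.

Answer: 5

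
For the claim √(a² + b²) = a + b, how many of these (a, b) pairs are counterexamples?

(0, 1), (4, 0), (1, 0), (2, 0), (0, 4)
Testing each pair:
(0, 1): LHS = 1, RHS = 1 → satisfies claim
(4, 0): LHS = 4, RHS = 4 → satisfies claim
(1, 0): LHS = 1, RHS = 1 → satisfies claim
(2, 0): LHS = 2, RHS = 2 → satisfies claim
(0, 4): LHS = 4, RHS = 4 → satisfies claim

That makes 0 counterexamples.

Answer: 0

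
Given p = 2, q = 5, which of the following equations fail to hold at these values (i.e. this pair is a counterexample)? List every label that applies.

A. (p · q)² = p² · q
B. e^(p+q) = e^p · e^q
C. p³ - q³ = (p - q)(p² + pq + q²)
A

Evaluating each claim at the given values:
A. LHS = 100, RHS = 20 → fails here (LHS ≠ RHS)
B. LHS = e^7 ≈ 1097, RHS = e^7 ≈ 1097 → holds here (LHS = RHS)
C. LHS = -117, RHS = -117 → holds here (LHS = RHS)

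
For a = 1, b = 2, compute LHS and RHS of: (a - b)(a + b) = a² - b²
LHS = (1 - 2)(1 + 2) = -3
RHS = 1² - 2² = -3

LHS = RHS: the two sides agree.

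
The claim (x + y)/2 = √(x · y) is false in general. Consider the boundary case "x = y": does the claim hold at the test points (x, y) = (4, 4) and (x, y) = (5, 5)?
At (4, 4): LHS = 4, RHS = 4 → equal
At (5, 5): LHS = 5, RHS = 5 → equal

So the claim does hold at both of these boundary points, even though it is not an identity.

Answer: Yes, holds at both test points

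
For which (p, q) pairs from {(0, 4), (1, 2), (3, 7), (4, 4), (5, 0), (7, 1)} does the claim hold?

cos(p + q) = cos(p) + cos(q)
None

Testing each pair:
(0, 4): LHS = cos(4) ≈ -0.6536, RHS = cos(4) + 1 ≈ 0.3464 → fails
(1, 2): LHS = cos(3) ≈ -0.99, RHS = cos(2) + cos(1) ≈ 0.1242 → fails
(3, 7): LHS = cos(10) ≈ -0.8391, RHS = cos(3) + cos(7) ≈ -0.2361 → fails
(4, 4): LHS = cos(8) ≈ -0.1455, RHS = 2·cos(4) ≈ -1.307 → fails
(5, 0): LHS = cos(5) ≈ 0.2837, RHS = cos(5) + 1 ≈ 1.284 → fails
(7, 1): LHS = cos(8) ≈ -0.1455, RHS = cos(1) + cos(7) ≈ 1.294 → fails

No pair satisfies the claim.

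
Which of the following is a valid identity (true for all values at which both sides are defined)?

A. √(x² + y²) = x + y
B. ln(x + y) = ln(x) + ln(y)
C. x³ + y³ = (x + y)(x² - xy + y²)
A: fails at (6, 7) — LHS = √(85) ≈ 9.22, RHS = 13.
B: fails at (4, 4) — LHS = ln(8) ≈ 2.079, RHS = 2·ln(4) ≈ 2.773.
C: holds — e.g. at (1, 1), both sides equal 2.

Answer: C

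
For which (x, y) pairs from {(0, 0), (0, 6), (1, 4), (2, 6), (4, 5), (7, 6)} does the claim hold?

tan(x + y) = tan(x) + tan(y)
(0, 0), (0, 6)

Testing each pair:
(0, 0): LHS = 0, RHS = 0 → holds
(0, 6): LHS = tan(6) ≈ -0.291, RHS = tan(6) ≈ -0.291 → holds
(1, 4): LHS = tan(5) ≈ -3.381, RHS = tan(4) + tan(1) ≈ 2.715 → fails
(2, 6): LHS = tan(8) ≈ -6.8, RHS = tan(2) + tan(6) ≈ -2.476 → fails
(4, 5): LHS = tan(9) ≈ -0.4523, RHS = tan(5) + tan(4) ≈ -2.223 → fails
(7, 6): LHS = tan(13) ≈ 0.463, RHS = tan(6) + tan(7) ≈ 0.5804 → fails

2 of 6 pairs satisfy the claim.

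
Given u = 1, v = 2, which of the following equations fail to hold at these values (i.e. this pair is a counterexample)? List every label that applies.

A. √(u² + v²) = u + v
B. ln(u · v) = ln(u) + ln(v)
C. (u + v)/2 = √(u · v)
A, C

Evaluating each claim at the given values:
A. LHS = √(5) ≈ 2.236, RHS = 3 → fails here (LHS ≠ RHS)
B. LHS = ln(2) ≈ 0.6931, RHS = ln(2) ≈ 0.6931 → holds here (LHS = RHS)
C. LHS = 3/2, RHS = √(2) ≈ 1.414 → fails here (LHS ≠ RHS)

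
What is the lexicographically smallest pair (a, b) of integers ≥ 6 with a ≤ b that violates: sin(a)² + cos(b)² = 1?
(a, b) = (6, 7)

At (6, 6): both sides equal 1, so it holds there.

Substituting (6, 7) into the claim:
LHS = sin(6)² + cos(7)² ≈ 0.6464
RHS = 1

Since LHS ≠ RHS, this pair disproves the claim, and no lexicographically smaller pair (a ≤ b, integers ≥ 6) does.

For instance (9, 11) is also a counterexample (LHS = cos(11)² + sin(9)² ≈ 0.1699, RHS = 1), but it's lexicographically larger.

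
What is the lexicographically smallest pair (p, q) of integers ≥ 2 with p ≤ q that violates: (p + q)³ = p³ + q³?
(p, q) = (2, 2)

Substituting (2, 2) into the claim:
LHS = (2 + 2)³ = 64
RHS = 2³ + 2³ = 16

Since LHS ≠ RHS, this pair disproves the claim, and no lexicographically smaller pair (p ≤ q, integers ≥ 2) does.

For instance (8, 8) is also a counterexample (LHS = 4096, RHS = 1024), but it's lexicographically larger.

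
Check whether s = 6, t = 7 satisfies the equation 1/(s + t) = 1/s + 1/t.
Substituting s = 6, t = 7:

LHS = 1/(6 + 7) = 1/13
RHS = 1/6 + 1/7 = 13/42

LHS ≠ RHS, so the equation does not hold at this point.

Answer: Fails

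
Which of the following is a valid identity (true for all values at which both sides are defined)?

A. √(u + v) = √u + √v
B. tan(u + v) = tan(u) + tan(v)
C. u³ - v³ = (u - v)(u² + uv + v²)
C

A: fails at (6, 7) — LHS = √(13) ≈ 3.606, RHS = √(6) + √(7) ≈ 5.095.
B: fails at (1, 3) — LHS = tan(4) ≈ 1.158, RHS = tan(3) + tan(1) ≈ 1.415.
C: holds — e.g. at (0, 1), both sides equal -1.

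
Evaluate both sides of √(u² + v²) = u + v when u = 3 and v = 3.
LHS = √(3² + 3²) = 3·√(2) ≈ 4.243
RHS = 3 + 3 = 6

LHS ≠ RHS (they differ by about 1.757), so the equation does not hold here.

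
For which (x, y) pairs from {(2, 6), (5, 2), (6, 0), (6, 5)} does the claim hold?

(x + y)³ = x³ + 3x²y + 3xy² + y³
Testing each pair:
(2, 6): LHS = 512, RHS = 512 → holds
(5, 2): LHS = 343, RHS = 343 → holds
(6, 0): LHS = 216, RHS = 216 → holds
(6, 5): LHS = 1331, RHS = 1331 → holds

Every pair satisfies the claim.

Answer: All pairs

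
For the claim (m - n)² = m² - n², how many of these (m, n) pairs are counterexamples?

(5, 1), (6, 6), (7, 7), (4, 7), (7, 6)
Testing each pair:
(5, 1): LHS = 16, RHS = 24 → counterexample
(6, 6): LHS = 0, RHS = 0 → satisfies claim
(7, 7): LHS = 0, RHS = 0 → satisfies claim
(4, 7): LHS = 9, RHS = -33 → counterexample
(7, 6): LHS = 1, RHS = 13 → counterexample

That makes 3 counterexamples.

Answer: 3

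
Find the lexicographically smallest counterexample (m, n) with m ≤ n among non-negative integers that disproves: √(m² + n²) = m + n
Substituting (1, 1) into the claim:
LHS = √(1² + 1²) = √(2) ≈ 1.414
RHS = 1 + 1 = 2

Since LHS ≠ RHS, this pair disproves the claim, and no lexicographically smaller pair (m ≤ n, non-negative integers) does.

For instance (1, 6) is also a counterexample (LHS = √(37) ≈ 6.083, RHS = 7), but it's lexicographically larger.

Answer: (m, n) = (1, 1)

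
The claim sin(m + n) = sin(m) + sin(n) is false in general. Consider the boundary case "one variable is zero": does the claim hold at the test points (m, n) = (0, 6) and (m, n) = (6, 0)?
At (0, 6): LHS = sin(6) ≈ -0.2794, RHS = sin(6) ≈ -0.2794 → equal
At (6, 0): LHS = sin(6) ≈ -0.2794, RHS = sin(6) ≈ -0.2794 → equal

So the claim does hold at both of these boundary points, even though it is not an identity.

Answer: Yes, holds at both test points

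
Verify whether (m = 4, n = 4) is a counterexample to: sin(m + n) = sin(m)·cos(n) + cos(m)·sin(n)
Substituting m = 4, n = 4:
LHS = sin(4 + 4) = sin(8) ≈ 0.9894
RHS = sin(4)·cos(4) + cos(4)·sin(4) = 2·sin(4)·cos(4) ≈ 0.9894

The sides agree, so this pair does not disprove the claim.

Answer: No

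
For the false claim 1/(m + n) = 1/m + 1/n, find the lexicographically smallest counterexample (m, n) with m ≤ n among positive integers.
(m, n) = (1, 1)

Substituting (1, 1) into the claim:
LHS = 1/(1 + 1) = 1/2
RHS = 1/1 + 1/1 = 2

Since LHS ≠ RHS, this pair disproves the claim, and no lexicographically smaller pair (m ≤ n, positive integers) does.

For instance (4, 5) is also a counterexample (LHS = 1/9, RHS = 9/20), but it's lexicographically larger.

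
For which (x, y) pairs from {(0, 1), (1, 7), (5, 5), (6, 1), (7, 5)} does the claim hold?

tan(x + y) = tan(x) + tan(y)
Testing each pair:
(0, 1): LHS = tan(1) ≈ 1.557, RHS = tan(1) ≈ 1.557 → holds
(1, 7): LHS = tan(8) ≈ -6.8, RHS = tan(7) + tan(1) ≈ 2.429 → fails
(5, 5): LHS = tan(10) ≈ 0.6484, RHS = 2·tan(5) ≈ -6.761 → fails
(6, 1): LHS = tan(7) ≈ 0.8714, RHS = tan(6) + tan(1) ≈ 1.266 → fails
(7, 5): LHS = tan(12) ≈ -0.6359, RHS = tan(5) + tan(7) ≈ -2.509 → fails

1 of 5 pairs satisfies the claim.

Answer: (0, 1)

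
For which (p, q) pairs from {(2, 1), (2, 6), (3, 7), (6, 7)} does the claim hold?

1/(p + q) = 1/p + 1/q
Testing each pair:
(2, 1): LHS = 1/3, RHS = 3/2 → fails
(2, 6): LHS = 1/8, RHS = 2/3 → fails
(3, 7): LHS = 1/10, RHS = 10/21 → fails
(6, 7): LHS = 1/13, RHS = 13/42 → fails

No pair satisfies the claim.

Answer: None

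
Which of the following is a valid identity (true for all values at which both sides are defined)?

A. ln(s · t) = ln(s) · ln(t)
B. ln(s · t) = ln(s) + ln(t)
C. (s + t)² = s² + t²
B

A: fails at (2, 2) — LHS = ln(4) ≈ 1.386, RHS = ln(2)² ≈ 0.4805.
B: holds — e.g. at (3, 7), both sides equal ln(21) ≈ 3.045.
C: fails at (3, 5) — LHS = 64, RHS = 34.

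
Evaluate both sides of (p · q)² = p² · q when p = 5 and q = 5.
LHS = (5 · 5)² = 625
RHS = 5² · 5 = 125

LHS ≠ RHS, so the equation does not hold here.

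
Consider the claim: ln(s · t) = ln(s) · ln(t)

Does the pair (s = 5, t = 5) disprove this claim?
Yes

Substituting s = 5, t = 5:
LHS = ln(5 · 5) = ln(25) ≈ 3.219
RHS = ln(5) · ln(5) = ln(5)² ≈ 2.59

Since LHS ≠ RHS, this pair disproves the claim.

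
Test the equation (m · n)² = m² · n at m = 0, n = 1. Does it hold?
Holds

Substituting m = 0, n = 1:

LHS = (0 · 1)² = 0
RHS = 0² · 1 = 0

LHS = RHS, so the equation holds at this point.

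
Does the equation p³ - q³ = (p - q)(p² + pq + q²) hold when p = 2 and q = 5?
Substituting p = 2, q = 5:

LHS = 2³ - 5³ = -117
RHS = (2 - 5)(2² + 2·5 + 5²) = -117

LHS = RHS, so the equation holds at this point.

Answer: Holds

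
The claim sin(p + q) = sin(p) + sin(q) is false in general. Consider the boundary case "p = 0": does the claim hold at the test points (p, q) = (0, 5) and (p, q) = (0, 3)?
Yes, holds at both test points

At (0, 5): LHS = sin(5) ≈ -0.9589, RHS = sin(5) ≈ -0.9589 → equal
At (0, 3): LHS = sin(3) ≈ 0.1411, RHS = sin(3) ≈ 0.1411 → equal

So the claim does hold at both of these boundary points, even though it is not an identity.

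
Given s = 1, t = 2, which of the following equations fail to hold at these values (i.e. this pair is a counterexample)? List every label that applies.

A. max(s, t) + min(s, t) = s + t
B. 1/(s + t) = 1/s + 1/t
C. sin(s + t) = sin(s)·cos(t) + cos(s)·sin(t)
B

Evaluating each claim at the given values:
A. LHS = 3, RHS = 3 → holds here (LHS = RHS)
B. LHS = 1/3, RHS = 3/2 → fails here (LHS ≠ RHS)
C. LHS = sin(3) ≈ 0.1411, RHS = sin(1)·cos(2) + sin(2)·cos(1) ≈ 0.1411 → holds here (LHS = RHS)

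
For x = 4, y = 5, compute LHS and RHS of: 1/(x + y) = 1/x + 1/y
LHS = 1/(4 + 5) = 1/9
RHS = 1/4 + 1/5 = 9/20

LHS ≠ RHS, so the equation does not hold here.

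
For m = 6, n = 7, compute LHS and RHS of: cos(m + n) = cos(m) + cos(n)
LHS = cos(6 + 7) = cos(13) ≈ 0.9074
RHS = cos(6) + cos(7) ≈ 1.714

LHS ≠ RHS (they differ by about 0.8066), so the equation does not hold here.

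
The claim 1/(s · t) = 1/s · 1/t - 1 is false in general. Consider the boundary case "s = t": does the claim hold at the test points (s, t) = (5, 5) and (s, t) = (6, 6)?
At (5, 5): LHS = 1/25 ≠ RHS = -24/25
At (6, 6): LHS = 1/36 ≠ RHS = -35/36

Answer: No, fails at both test points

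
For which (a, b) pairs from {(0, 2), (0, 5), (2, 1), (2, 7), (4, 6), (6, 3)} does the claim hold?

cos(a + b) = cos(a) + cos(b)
None

Testing each pair:
(0, 2): LHS = cos(2) ≈ -0.4161, RHS = cos(2) + 1 ≈ 0.5839 → fails
(0, 5): LHS = cos(5) ≈ 0.2837, RHS = cos(5) + 1 ≈ 1.284 → fails
(2, 1): LHS = cos(3) ≈ -0.99, RHS = cos(2) + cos(1) ≈ 0.1242 → fails
(2, 7): LHS = cos(9) ≈ -0.9111, RHS = cos(2) + cos(7) ≈ 0.3378 → fails
(4, 6): LHS = cos(10) ≈ -0.8391, RHS = cos(4) + cos(6) ≈ 0.3065 → fails
(6, 3): LHS = cos(9) ≈ -0.9111, RHS = cos(3) + cos(6) ≈ -0.02982 → fails

No pair satisfies the claim.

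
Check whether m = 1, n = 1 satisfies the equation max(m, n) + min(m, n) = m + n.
Substituting m = 1, n = 1:

LHS = max(1, 1) + min(1, 1) = 2
RHS = 1 + 1 = 2

LHS = RHS, so the equation holds at this point.

Answer: Holds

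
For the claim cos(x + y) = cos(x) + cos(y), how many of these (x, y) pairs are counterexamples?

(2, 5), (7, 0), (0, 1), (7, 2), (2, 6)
Testing each pair:
(2, 5): LHS = cos(7) ≈ 0.7539, RHS = cos(2) + cos(5) ≈ -0.1325 → counterexample
(7, 0): LHS = cos(7) ≈ 0.7539, RHS = cos(7) + 1 ≈ 1.754 → counterexample
(0, 1): LHS = cos(1) ≈ 0.5403, RHS = cos(1) + 1 ≈ 1.54 → counterexample
(7, 2): LHS = cos(9) ≈ -0.9111, RHS = cos(2) + cos(7) ≈ 0.3378 → counterexample
(2, 6): LHS = cos(8) ≈ -0.1455, RHS = cos(2) + cos(6) ≈ 0.544 → counterexample

That makes 5 counterexamples.

Answer: 5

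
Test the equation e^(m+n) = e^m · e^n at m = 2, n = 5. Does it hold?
Substituting m = 2, n = 5:

LHS = e^(2+5) = e^7 ≈ 1097
RHS = e^2 · e^5 = e^7 ≈ 1097

LHS = RHS, so the equation holds at this point.

Answer: Holds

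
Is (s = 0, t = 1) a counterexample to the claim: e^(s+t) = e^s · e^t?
Substituting s = 0, t = 1:
LHS = e^(0+1) = e ≈ 2.718
RHS = e^0 · e^1 = e ≈ 2.718

The sides agree, so this pair does not disprove the claim.

Answer: No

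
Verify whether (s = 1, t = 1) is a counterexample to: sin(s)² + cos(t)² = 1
No

Substituting s = 1, t = 1:
LHS = sin(1)² + cos(1)² = 1
RHS = 1

The sides agree, so this pair does not disprove the claim.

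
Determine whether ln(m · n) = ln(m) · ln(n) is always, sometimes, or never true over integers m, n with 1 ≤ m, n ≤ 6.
Sometimes true

It holds at (m, n) = (1, 1) (both sides equal 0), but fails at (m, n) = (1, 6) (LHS = ln(6) ≈ 1.792, RHS = 0).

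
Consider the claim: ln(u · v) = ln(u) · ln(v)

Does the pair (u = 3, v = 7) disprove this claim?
Substituting u = 3, v = 7:
LHS = ln(3 · 7) = ln(21) ≈ 3.045
RHS = ln(3) · ln(7) ≈ 2.138

Since LHS ≠ RHS, this pair disproves the claim.

Answer: Yes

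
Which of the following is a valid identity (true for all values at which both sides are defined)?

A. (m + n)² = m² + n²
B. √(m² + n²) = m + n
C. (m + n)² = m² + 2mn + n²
A: fails at (5, 8) — LHS = 169, RHS = 89.
B: fails at (3, 5) — LHS = √(34) ≈ 5.831, RHS = 8.
C: holds — e.g. at (2, 7), both sides equal 81.

Answer: C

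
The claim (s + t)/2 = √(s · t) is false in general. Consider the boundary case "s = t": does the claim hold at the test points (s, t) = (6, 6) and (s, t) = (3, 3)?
At (6, 6): LHS = 6, RHS = 6 → equal
At (3, 3): LHS = 3, RHS = 3 → equal

So the claim does hold at both of these boundary points, even though it is not an identity.

Answer: Yes, holds at both test points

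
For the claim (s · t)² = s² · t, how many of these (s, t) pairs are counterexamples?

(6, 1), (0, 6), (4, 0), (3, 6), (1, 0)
1

Testing each pair:
(6, 1): LHS = 36, RHS = 36 → satisfies claim
(0, 6): LHS = 0, RHS = 0 → satisfies claim
(4, 0): LHS = 0, RHS = 0 → satisfies claim
(3, 6): LHS = 324, RHS = 54 → counterexample
(1, 0): LHS = 0, RHS = 0 → satisfies claim

That makes 1 counterexample.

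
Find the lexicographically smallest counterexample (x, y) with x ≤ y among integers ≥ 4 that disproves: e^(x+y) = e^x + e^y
(x, y) = (4, 4)

Substituting (4, 4) into the claim:
LHS = e^(4+4) = e^8 ≈ 2981
RHS = e^4 + e^4 = 2·e^4 ≈ 109.2

Since LHS ≠ RHS, this pair disproves the claim, and no lexicographically smaller pair (x ≤ y, integers ≥ 4) does.

For instance (4, 10) is also a counterexample (LHS = e^14 ≈ 1202604.3, RHS = e^4 + e^10 ≈ 22081.1), but it's lexicographically larger.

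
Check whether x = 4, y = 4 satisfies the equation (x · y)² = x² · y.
Substituting x = 4, y = 4:

LHS = (4 · 4)² = 256
RHS = 4² · 4 = 64

LHS ≠ RHS, so the equation does not hold at this point.

Answer: Fails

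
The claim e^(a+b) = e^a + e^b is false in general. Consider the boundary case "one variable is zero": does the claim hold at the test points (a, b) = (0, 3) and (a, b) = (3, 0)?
No, fails at both test points

At (0, 3): LHS = e^3 ≈ 20.09 ≠ RHS = 1 + e^3 ≈ 21.09
At (3, 0): LHS = e^3 ≈ 20.09 ≠ RHS = 1 + e^3 ≈ 21.09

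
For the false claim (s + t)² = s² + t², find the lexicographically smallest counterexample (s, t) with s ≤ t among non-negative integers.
(s, t) = (1, 1)

At (0, 0): both sides equal 0, so it holds there.
At (0, 2): both sides equal 4, so it holds there.

Substituting (1, 1) into the claim:
LHS = (1 + 1)² = 4
RHS = 1² + 1² = 2

Since LHS ≠ RHS, this pair disproves the claim, and no lexicographically smaller pair (s ≤ t, non-negative integers) does.

For instance (4, 5) is also a counterexample (LHS = 81, RHS = 41), but it's lexicographically larger.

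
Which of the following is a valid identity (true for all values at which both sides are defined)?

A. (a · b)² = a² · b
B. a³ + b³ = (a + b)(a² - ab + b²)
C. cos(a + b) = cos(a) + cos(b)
A: fails at (1, 5) — LHS = 25, RHS = 5.
B: holds — e.g. at (3, 3), both sides equal 54.
C: fails at (5, 5) — LHS = cos(10) ≈ -0.8391, RHS = 2·cos(5) ≈ 0.5673.

Answer: B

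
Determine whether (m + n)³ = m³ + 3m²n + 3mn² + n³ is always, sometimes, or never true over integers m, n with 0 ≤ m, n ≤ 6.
Always true

The identity holds for every pair in the range. For instance at (m, n) = (0, 0): both sides equal 0.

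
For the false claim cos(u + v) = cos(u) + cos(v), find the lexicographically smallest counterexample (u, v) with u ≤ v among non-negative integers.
Substituting (0, 0) into the claim:
LHS = cos(0 + 0) = 1
RHS = cos(0) + cos(0) = 2

Since LHS ≠ RHS, this pair disproves the claim, and no lexicographically smaller pair (u ≤ v, non-negative integers) does.

For instance (0, 2) is also a counterexample (LHS = cos(2) ≈ -0.4161, RHS = cos(2) + 1 ≈ 0.5839), but it's lexicographically larger.

Answer: (u, v) = (0, 0)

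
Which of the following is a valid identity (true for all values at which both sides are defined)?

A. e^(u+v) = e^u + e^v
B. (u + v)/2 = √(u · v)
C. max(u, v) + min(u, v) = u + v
A: fails at (3, 3) — LHS = e^6 ≈ 403.4, RHS = 2·e^3 ≈ 40.17.
B: fails at (2, 3) — LHS = 5/2, RHS = √(6) ≈ 2.449.
C: holds — e.g. at (2, 3), both sides equal 5.

Answer: C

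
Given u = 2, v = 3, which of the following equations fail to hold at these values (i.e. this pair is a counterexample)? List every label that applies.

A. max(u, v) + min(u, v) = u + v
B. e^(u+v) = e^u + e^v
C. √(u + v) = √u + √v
Evaluating each claim at the given values:
A. LHS = 5, RHS = 5 → holds here (LHS = RHS)
B. LHS = e^5 ≈ 148.4, RHS = e^2 + e^3 ≈ 27.47 → fails here (LHS ≠ RHS)
C. LHS = √(5) ≈ 2.236, RHS = √(2) + √(3) ≈ 3.146 → fails here (LHS ≠ RHS)

Answer: B, C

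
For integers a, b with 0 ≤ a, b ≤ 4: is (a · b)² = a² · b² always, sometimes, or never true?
Always true

The identity holds for every pair in the range. For instance at (a, b) = (3, 0): both sides equal 0.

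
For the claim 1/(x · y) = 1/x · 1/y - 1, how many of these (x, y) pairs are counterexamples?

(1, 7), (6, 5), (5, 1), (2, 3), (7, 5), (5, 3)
6

Testing each pair:
(1, 7): LHS = 1/7, RHS = -6/7 → counterexample
(6, 5): LHS = 1/30, RHS = -29/30 → counterexample
(5, 1): LHS = 1/5, RHS = -4/5 → counterexample
(2, 3): LHS = 1/6, RHS = -5/6 → counterexample
(7, 5): LHS = 1/35, RHS = -34/35 → counterexample
(5, 3): LHS = 1/15, RHS = -14/15 → counterexample

That makes 6 counterexamples.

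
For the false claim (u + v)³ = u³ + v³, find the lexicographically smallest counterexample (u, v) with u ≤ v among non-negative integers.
Substituting (1, 1) into the claim:
LHS = (1 + 1)³ = 8
RHS = 1³ + 1³ = 2

Since LHS ≠ RHS, this pair disproves the claim, and no lexicographically smaller pair (u ≤ v, non-negative integers) does.

For instance (3, 3) is also a counterexample (LHS = 216, RHS = 54), but it's lexicographically larger.

Answer: (u, v) = (1, 1)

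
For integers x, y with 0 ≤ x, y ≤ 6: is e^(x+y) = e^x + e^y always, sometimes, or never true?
The claim fails for every pair in the range. For instance at (x, y) = (1, 2): LHS = e^3 ≈ 20.09, RHS = e + e^2 ≈ 10.11.

Answer: Never true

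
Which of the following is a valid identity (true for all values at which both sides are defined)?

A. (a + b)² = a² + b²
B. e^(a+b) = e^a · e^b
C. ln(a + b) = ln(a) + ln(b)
A: fails at (3, 5) — LHS = 64, RHS = 34.
B: holds — e.g. at (3, 4), both sides equal e^7 ≈ 1097.
C: fails at (2, 3) — LHS = ln(5) ≈ 1.609, RHS = ln(2) + ln(3) ≈ 1.792.

Answer: B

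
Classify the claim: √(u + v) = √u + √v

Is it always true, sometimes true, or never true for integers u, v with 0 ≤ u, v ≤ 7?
Sometimes true

It holds at (u, v) = (4, 0) (both sides equal 2), but fails at (u, v) = (3, 5) (LHS = 2·√(2) ≈ 2.828, RHS = √(3) + √(5) ≈ 3.968).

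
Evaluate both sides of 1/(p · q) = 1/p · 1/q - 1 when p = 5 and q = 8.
LHS = 1/(5 · 8) = 1/40
RHS = 1/5 · 1/8 - 1 = -39/40

LHS ≠ RHS, so the equation does not hold here.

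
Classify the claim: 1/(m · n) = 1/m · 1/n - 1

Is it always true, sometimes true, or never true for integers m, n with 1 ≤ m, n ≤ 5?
Never true

The claim fails for every pair in the range. For instance at (m, n) = (5, 2): LHS = 1/10, RHS = -9/10.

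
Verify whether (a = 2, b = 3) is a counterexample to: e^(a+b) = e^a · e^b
Substituting a = 2, b = 3:
LHS = e^(2+3) = e^5 ≈ 148.4
RHS = e^2 · e^3 = e^5 ≈ 148.4

The sides agree, so this pair does not disprove the claim.

Answer: No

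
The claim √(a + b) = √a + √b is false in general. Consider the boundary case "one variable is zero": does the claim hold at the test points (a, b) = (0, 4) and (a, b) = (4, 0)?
At (0, 4): LHS = 2, RHS = 2 → equal
At (4, 0): LHS = 2, RHS = 2 → equal

So the claim does hold at both of these boundary points, even though it is not an identity.

Answer: Yes, holds at both test points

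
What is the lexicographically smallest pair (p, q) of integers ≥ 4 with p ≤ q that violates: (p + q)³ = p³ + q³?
(p, q) = (4, 4)

Substituting (4, 4) into the claim:
LHS = (4 + 4)³ = 512
RHS = 4³ + 4³ = 128

Since LHS ≠ RHS, this pair disproves the claim, and no lexicographically smaller pair (p ≤ q, integers ≥ 4) does.

For instance (10, 11) is also a counterexample (LHS = 9261, RHS = 2331), but it's lexicographically larger.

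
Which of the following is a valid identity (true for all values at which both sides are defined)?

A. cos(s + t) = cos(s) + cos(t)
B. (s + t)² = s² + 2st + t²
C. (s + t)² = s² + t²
A: fails at (2, 3) — LHS = cos(5) ≈ 0.2837, RHS = cos(3) + cos(2) ≈ -1.406.
B: holds — e.g. at (2, 5), both sides equal 49.
C: fails at (3, 4) — LHS = 49, RHS = 25.

Answer: B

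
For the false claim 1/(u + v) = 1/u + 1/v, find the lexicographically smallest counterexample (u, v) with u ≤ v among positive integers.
Substituting (1, 1) into the claim:
LHS = 1/(1 + 1) = 1/2
RHS = 1/1 + 1/1 = 2

Since LHS ≠ RHS, this pair disproves the claim, and no lexicographically smaller pair (u ≤ v, positive integers) does.

For instance (6, 6) is also a counterexample (LHS = 1/12, RHS = 1/3), but it's lexicographically larger.

Answer: (u, v) = (1, 1)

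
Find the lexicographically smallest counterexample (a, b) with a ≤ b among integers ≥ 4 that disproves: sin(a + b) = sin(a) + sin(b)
Substituting (4, 4) into the claim:
LHS = sin(4 + 4) = sin(8) ≈ 0.9894
RHS = sin(4) + sin(4) = 2·sin(4) ≈ -1.514

Since LHS ≠ RHS, this pair disproves the claim, and no lexicographically smaller pair (a ≤ b, integers ≥ 4) does.

For instance (4, 5) is also a counterexample (LHS = sin(9) ≈ 0.4121, RHS = sin(5) + sin(4) ≈ -1.716), but it's lexicographically larger.

Answer: (a, b) = (4, 4)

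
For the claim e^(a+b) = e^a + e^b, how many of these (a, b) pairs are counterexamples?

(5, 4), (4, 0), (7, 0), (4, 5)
4

Testing each pair:
(5, 4): LHS = e^9 ≈ 8103, RHS = e^4 + e^5 ≈ 203 → counterexample
(4, 0): LHS = e^4 ≈ 54.6, RHS = 1 + e^4 ≈ 55.6 → counterexample
(7, 0): LHS = e^7 ≈ 1097, RHS = 1 + e^7 ≈ 1098 → counterexample
(4, 5): LHS = e^9 ≈ 8103, RHS = e^4 + e^5 ≈ 203 → counterexample

That makes 4 counterexamples.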